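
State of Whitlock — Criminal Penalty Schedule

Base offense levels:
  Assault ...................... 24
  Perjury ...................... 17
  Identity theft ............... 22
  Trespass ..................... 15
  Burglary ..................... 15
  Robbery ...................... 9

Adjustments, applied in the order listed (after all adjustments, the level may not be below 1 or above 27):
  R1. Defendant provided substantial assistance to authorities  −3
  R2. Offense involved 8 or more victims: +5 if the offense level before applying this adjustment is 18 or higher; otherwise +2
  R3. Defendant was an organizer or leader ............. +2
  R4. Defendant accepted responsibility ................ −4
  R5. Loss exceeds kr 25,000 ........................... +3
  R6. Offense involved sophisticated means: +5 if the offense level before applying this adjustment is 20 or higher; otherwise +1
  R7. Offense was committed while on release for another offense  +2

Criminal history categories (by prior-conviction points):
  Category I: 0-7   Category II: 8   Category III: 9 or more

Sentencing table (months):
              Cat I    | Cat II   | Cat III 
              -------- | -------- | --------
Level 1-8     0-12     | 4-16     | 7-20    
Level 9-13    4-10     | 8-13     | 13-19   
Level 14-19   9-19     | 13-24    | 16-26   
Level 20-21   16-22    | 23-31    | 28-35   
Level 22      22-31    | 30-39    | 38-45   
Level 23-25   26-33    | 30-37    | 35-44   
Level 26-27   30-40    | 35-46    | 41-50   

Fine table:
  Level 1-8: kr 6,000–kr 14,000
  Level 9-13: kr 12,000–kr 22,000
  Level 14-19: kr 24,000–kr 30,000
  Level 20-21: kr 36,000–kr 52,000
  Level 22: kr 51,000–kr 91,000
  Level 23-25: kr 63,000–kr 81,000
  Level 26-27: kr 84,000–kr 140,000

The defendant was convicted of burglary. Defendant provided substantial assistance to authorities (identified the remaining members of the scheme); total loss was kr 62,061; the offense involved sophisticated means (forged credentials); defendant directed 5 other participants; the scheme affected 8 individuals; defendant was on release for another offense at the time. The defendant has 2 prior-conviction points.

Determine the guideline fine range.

kr 51,000–kr 91,000

Base offense level for burglary: 15.
R1 applies: 15 − 3 = 12.
R2 applies (level before this adjustment is 12 < 18, so +2): 12 + 2 = 14.
R3 applies: 14 + 2 = 16.
R5 applies: 16 + 3 = 19.
R6 applies (level before this adjustment is 19 < 20, so +1): 19 + 1 = 20.
R7 applies: 20 + 2 = 22.
Final offense level: 22.
Level 22 falls in the 22 band.
Fine table: Level 22 → kr 51,000–kr 91,000.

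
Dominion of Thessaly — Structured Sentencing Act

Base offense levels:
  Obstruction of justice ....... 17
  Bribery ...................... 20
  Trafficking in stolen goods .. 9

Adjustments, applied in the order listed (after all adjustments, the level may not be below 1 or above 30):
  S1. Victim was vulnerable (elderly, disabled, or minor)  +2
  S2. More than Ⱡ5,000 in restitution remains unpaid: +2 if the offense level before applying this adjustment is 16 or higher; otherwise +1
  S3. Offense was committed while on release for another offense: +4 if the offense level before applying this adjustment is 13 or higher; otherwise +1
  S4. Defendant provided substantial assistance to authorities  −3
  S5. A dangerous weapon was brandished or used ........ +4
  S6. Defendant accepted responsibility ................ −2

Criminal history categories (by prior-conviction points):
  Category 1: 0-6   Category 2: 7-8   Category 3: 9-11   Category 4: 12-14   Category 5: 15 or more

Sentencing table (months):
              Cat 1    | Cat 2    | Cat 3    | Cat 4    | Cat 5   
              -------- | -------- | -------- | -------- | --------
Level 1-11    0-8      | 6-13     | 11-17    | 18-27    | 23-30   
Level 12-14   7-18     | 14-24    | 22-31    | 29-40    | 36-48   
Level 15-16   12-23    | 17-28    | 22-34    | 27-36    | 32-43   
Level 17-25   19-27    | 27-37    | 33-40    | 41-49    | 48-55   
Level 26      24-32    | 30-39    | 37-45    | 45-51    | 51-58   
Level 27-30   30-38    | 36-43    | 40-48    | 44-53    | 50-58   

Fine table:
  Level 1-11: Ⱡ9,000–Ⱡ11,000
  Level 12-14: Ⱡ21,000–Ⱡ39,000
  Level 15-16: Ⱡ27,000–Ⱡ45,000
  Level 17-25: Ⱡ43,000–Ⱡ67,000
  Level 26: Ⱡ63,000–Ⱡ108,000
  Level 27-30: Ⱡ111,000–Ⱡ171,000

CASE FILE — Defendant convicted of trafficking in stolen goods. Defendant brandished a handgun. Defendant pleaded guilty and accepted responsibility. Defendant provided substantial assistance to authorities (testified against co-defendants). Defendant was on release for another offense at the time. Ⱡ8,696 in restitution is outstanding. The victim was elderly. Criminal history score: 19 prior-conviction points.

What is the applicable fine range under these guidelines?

Base offense level for trafficking in stolen goods: 9.
S1 applies: 9 + 2 = 11.
S2 applies (level before this adjustment is 11 < 16, so +1): 11 + 1 = 12.
S3 applies (level before this adjustment is 12 < 13, so +1): 12 + 1 = 13.
S4 applies: 13 − 3 = 10.
S5 applies: 10 + 4 = 14.
S6 applies: 14 − 2 = 12.
Final offense level: 12.
Level 12 falls in the 12-14 band.
Fine table: Level 12-14 → Ⱡ21,000–Ⱡ39,000.

Ⱡ21,000–Ⱡ39,000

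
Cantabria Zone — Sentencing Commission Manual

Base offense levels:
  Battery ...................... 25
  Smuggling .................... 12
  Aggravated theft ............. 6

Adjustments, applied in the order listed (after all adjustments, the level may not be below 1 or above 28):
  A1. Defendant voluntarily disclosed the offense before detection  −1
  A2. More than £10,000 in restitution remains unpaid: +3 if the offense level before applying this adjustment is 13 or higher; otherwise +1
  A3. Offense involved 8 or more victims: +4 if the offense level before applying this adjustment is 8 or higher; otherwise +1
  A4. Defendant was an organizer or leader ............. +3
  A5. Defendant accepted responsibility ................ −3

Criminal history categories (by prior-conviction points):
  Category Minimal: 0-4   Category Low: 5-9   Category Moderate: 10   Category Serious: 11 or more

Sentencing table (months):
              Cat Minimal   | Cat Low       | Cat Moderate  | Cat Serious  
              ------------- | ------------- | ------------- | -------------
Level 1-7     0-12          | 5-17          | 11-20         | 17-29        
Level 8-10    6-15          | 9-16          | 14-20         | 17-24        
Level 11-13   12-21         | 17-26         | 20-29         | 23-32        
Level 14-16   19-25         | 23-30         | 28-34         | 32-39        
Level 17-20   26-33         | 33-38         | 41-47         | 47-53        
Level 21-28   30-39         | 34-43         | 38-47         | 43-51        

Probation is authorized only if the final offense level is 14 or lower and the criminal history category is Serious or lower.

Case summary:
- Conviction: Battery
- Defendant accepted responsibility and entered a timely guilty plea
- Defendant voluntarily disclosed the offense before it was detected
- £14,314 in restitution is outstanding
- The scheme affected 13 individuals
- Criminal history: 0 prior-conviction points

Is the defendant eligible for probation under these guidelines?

No

Base offense level for battery: 25.
A1 applies: 25 − 1 = 24.
A2 applies (level before this adjustment is 24 ≥ 13, so +3): 24 + 3 = 27.
A3 applies (level before this adjustment is 27 ≥ 8, so +4): 27 + 4 = 31.
A4 does not apply.
A5 applies: 31 − 3 = 28.
Final offense level: 28.
Criminal history: 0 prior points → Category Minimal (0-4).
Level 28 falls in the 21-28 band.
Grid: Level 21-28 × Category Minimal = 30-39 months.
Probation check: level 28 > 14 and category Minimal ≤ Serious → not eligible.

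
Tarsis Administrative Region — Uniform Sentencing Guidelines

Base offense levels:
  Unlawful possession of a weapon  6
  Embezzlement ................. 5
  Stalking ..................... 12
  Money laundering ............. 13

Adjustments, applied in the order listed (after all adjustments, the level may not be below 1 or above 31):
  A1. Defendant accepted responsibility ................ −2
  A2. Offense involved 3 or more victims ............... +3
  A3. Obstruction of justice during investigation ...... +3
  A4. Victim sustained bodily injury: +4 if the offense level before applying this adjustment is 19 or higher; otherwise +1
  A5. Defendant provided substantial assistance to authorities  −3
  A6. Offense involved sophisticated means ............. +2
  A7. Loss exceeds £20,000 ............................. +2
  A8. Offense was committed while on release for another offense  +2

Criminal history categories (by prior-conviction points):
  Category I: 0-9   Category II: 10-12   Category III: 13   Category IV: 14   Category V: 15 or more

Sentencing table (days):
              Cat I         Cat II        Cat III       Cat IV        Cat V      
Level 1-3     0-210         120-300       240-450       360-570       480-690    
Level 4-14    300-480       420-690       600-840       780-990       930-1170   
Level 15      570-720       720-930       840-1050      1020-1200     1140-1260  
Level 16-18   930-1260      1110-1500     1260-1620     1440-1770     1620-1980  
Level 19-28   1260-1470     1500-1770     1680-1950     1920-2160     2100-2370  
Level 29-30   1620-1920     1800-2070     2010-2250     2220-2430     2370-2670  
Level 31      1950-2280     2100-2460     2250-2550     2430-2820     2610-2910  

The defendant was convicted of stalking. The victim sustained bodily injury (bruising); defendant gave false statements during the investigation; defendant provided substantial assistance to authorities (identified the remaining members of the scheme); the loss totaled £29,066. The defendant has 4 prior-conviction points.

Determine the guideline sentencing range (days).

570-720 days

Base offense level for stalking: 12.
A3 applies: 12 + 3 = 15.
A4 applies (level before this adjustment is 15 < 19, so +1): 15 + 1 = 16.
A5 applies: 16 − 3 = 13.
A7 applies: 13 + 2 = 15.
Final offense level: 15.
Criminal history: 4 prior points → Category I (0-9).
Level 15 falls in the 15 band.
Grid: Level 15 × Category I = 570-720 days.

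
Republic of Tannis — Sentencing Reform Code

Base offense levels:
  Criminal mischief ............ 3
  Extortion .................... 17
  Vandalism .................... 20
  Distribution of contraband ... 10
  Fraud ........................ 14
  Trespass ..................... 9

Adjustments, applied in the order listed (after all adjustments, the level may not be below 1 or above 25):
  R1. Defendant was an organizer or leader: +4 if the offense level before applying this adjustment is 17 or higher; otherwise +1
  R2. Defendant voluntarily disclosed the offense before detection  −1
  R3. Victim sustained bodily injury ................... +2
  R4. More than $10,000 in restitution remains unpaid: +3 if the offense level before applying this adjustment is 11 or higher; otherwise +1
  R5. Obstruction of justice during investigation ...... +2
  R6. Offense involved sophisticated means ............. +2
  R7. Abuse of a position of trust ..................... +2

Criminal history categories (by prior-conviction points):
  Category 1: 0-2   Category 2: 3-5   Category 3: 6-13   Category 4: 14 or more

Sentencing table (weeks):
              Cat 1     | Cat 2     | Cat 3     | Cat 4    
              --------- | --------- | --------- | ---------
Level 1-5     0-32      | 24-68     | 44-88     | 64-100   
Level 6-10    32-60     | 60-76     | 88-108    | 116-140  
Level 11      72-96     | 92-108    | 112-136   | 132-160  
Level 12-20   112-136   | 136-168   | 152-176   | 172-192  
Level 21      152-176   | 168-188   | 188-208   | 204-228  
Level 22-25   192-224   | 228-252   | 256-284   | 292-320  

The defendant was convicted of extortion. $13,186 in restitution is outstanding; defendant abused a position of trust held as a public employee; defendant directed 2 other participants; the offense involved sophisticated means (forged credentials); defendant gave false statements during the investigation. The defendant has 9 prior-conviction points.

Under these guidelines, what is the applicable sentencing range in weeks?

Base offense level for extortion: 17.
R1 applies (level before this adjustment is 17 ≥ 17, so +4): 17 + 4 = 21.
R4 applies (level before this adjustment is 21 ≥ 11, so +3): 21 + 3 = 24.
R5 applies: 24 + 2 = 26.
R6 applies: 26 + 2 = 28.
R7 applies: 28 + 2 = 30.
Level 30 exceeds the maximum of 25; capped at 25.
Final offense level: 25.
Criminal history: 9 prior points → Category 3 (6-13).
Level 25 falls in the 22-25 band.
Grid: Level 22-25 × Category 3 = 256-284 weeks.

256-284 weeks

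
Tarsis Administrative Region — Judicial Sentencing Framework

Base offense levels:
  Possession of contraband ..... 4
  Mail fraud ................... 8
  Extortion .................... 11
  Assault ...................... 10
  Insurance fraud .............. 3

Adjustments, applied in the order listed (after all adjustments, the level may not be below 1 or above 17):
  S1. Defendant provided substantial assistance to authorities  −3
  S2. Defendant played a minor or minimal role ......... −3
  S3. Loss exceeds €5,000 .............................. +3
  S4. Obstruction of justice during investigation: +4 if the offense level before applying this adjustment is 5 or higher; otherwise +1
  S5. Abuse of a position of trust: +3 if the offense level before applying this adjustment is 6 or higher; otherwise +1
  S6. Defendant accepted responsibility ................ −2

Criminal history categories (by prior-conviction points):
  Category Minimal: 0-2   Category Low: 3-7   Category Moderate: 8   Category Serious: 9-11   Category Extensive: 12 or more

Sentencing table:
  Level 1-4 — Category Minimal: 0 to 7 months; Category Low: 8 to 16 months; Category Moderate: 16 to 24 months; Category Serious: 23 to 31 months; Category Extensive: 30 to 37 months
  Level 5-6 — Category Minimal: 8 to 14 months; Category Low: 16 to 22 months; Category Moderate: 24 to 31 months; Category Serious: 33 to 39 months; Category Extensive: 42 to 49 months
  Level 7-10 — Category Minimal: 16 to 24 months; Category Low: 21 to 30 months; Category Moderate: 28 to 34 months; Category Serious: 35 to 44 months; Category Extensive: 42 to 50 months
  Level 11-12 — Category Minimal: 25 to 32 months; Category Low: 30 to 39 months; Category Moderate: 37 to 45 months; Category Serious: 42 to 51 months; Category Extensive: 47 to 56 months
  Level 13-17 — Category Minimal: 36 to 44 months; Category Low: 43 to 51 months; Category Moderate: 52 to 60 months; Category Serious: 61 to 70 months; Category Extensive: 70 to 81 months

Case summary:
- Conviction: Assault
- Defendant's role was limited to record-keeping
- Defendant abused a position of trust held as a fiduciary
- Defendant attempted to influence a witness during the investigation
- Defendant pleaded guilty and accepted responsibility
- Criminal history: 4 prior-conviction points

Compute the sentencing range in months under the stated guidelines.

Base offense level for assault: 10.
S2 applies: 10 − 3 = 7.
S3 does not apply.
S4 applies (level before this adjustment is 7 ≥ 5, so +4): 7 + 4 = 11.
S5 applies (level before this adjustment is 11 ≥ 6, so +3): 11 + 3 = 14.
S6 applies: 14 − 2 = 12.
Final offense level: 12.
Criminal history: 4 prior points → Category Low (3-7).
Level 12 falls in the 11-12 band.
Grid: Level 11-12 × Category Low = 30-39 months.

30-39 months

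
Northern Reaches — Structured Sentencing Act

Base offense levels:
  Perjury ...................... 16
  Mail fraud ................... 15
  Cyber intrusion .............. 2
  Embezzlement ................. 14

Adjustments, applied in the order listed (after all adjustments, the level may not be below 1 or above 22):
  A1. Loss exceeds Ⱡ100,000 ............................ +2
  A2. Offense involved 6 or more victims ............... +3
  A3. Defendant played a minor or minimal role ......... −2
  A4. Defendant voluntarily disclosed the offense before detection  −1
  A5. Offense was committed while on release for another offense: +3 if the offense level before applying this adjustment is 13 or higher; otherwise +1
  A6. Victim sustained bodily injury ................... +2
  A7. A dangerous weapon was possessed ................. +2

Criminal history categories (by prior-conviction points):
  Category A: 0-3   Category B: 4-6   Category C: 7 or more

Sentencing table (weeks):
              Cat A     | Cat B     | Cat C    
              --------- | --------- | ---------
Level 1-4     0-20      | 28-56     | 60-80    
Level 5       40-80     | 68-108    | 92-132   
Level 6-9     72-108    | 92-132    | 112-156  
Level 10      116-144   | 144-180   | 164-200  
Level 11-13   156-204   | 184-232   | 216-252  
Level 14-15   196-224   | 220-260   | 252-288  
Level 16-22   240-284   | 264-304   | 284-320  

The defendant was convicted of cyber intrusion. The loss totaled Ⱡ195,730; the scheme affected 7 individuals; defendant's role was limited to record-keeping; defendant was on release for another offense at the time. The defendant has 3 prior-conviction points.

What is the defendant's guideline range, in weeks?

Base offense level for cyber intrusion: 2.
A1 applies: 2 + 2 = 4.
A2 applies: 4 + 3 = 7.
A3 applies: 7 − 2 = 5.
A4 does not apply.
A5 applies (level before this adjustment is 5 < 13, so +1): 5 + 1 = 6.
A6 does not apply.
A7 does not apply.
Final offense level: 6.
Criminal history: 3 prior points → Category A (0-3).
Level 6 falls in the 6-9 band.
Grid: Level 6-9 × Category A = 72-108 weeks.

72-108 weeks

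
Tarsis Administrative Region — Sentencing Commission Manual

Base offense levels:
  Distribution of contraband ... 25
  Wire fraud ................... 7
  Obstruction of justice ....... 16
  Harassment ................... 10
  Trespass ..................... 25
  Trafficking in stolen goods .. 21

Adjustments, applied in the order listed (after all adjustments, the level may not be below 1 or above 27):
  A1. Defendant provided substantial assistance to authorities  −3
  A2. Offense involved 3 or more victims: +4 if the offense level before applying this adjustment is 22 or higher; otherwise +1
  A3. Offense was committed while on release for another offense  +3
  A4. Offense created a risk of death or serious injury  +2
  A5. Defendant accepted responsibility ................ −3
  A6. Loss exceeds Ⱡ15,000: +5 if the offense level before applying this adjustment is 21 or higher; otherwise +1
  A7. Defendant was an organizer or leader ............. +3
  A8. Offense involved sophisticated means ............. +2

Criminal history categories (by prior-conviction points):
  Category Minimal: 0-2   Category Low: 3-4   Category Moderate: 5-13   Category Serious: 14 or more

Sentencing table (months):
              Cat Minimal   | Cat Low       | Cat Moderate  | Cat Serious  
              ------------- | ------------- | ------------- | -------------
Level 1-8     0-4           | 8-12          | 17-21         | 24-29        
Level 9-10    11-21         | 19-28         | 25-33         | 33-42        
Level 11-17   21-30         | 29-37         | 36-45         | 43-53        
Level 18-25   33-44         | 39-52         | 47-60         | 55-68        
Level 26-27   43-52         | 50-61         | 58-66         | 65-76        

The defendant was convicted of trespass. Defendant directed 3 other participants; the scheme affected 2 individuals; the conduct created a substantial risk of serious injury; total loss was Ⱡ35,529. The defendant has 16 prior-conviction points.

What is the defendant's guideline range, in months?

65-76 months

Base offense level for trespass: 25.
A3 does not apply.
A4 applies: 25 + 2 = 27.
A6 applies (level before this adjustment is 27 ≥ 21, so +5): 27 + 5 = 32.
A7 applies: 32 + 3 = 35.
A8 does not apply.
Level 35 exceeds the maximum of 27; capped at 27.
Final offense level: 27.
Criminal history: 16 prior points → Category Serious (14+).
Level 27 falls in the 26-27 band.
Grid: Level 26-27 × Category Serious = 65-76 months.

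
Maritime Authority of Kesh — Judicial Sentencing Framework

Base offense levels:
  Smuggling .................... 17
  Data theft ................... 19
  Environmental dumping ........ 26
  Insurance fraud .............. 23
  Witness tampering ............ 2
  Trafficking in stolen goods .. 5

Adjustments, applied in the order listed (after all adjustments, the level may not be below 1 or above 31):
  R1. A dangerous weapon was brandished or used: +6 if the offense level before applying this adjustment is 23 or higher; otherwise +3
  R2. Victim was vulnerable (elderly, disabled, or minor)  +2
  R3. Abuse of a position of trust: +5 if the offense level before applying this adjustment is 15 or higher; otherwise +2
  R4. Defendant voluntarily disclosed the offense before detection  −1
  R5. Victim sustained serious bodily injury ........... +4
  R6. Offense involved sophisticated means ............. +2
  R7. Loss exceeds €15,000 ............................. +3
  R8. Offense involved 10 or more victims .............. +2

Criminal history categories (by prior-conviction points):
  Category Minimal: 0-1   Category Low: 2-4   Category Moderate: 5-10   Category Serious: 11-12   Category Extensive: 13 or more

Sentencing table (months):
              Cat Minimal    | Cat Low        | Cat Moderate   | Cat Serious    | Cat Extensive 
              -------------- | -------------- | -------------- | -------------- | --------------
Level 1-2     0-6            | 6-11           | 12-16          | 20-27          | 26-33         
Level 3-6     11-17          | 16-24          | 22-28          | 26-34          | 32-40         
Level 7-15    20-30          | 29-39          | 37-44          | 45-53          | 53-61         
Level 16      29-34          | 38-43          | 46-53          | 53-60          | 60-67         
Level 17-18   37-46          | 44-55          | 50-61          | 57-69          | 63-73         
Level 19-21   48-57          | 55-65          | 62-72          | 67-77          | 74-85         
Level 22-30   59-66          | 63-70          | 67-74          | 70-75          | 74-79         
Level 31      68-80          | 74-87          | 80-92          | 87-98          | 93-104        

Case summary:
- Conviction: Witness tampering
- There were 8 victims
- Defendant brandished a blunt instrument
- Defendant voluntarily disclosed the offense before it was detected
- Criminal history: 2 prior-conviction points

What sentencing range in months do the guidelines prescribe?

Base offense level for witness tampering: 2.
R1 applies (level before this adjustment is 2 < 23, so +3): 2 + 3 = 5.
R2 does not apply.
R4 applies: 5 − 1 = 4.
R6 does not apply.
R7 does not apply.
R8 does not apply.
Final offense level: 4.
Criminal history: 2 prior points → Category Low (2-4).
Level 4 falls in the 3-6 band.
Grid: Level 3-6 × Category Low = 16-24 months.

16-24 months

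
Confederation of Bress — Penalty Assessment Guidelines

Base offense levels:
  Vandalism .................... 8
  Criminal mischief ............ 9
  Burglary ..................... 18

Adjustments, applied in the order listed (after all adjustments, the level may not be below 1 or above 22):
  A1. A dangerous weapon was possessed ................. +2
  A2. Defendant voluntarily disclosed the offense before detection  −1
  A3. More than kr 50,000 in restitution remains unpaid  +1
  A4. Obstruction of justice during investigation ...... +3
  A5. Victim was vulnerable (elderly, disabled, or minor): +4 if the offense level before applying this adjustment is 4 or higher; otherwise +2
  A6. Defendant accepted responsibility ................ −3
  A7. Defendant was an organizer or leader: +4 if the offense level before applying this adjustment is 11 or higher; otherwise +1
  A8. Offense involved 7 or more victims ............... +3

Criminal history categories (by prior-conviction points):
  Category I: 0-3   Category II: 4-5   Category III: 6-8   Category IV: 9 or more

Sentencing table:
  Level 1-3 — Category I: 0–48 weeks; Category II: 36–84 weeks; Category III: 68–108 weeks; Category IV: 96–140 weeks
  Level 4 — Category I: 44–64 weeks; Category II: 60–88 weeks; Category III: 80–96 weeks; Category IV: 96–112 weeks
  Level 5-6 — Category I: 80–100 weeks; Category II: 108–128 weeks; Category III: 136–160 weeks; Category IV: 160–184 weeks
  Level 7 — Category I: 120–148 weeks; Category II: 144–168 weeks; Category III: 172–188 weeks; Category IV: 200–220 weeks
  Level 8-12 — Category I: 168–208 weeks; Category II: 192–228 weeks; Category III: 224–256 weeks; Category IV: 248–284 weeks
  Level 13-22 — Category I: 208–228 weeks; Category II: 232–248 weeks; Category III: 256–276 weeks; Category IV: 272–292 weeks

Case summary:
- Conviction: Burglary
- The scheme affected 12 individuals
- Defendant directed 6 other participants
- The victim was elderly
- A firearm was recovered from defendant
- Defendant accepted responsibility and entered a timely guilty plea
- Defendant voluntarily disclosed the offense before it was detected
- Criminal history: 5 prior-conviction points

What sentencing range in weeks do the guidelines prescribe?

Base offense level for burglary: 18.
A1 applies: 18 + 2 = 20.
A2 applies: 20 − 1 = 19.
A4 does not apply.
A5 applies (level before this adjustment is 19 ≥ 4, so +4): 19 + 4 = 23.
A6 applies: 23 − 3 = 20.
A7 applies (level before this adjustment is 20 ≥ 11, so +4): 20 + 4 = 24.
A8 applies: 24 + 3 = 27.
Level 27 exceeds the maximum of 22; capped at 22.
Final offense level: 22.
Criminal history: 5 prior points → Category II (4-5).
Level 22 falls in the 13-22 band.
Grid: Level 13-22 × Category II = 232-248 weeks.

232-248 weeks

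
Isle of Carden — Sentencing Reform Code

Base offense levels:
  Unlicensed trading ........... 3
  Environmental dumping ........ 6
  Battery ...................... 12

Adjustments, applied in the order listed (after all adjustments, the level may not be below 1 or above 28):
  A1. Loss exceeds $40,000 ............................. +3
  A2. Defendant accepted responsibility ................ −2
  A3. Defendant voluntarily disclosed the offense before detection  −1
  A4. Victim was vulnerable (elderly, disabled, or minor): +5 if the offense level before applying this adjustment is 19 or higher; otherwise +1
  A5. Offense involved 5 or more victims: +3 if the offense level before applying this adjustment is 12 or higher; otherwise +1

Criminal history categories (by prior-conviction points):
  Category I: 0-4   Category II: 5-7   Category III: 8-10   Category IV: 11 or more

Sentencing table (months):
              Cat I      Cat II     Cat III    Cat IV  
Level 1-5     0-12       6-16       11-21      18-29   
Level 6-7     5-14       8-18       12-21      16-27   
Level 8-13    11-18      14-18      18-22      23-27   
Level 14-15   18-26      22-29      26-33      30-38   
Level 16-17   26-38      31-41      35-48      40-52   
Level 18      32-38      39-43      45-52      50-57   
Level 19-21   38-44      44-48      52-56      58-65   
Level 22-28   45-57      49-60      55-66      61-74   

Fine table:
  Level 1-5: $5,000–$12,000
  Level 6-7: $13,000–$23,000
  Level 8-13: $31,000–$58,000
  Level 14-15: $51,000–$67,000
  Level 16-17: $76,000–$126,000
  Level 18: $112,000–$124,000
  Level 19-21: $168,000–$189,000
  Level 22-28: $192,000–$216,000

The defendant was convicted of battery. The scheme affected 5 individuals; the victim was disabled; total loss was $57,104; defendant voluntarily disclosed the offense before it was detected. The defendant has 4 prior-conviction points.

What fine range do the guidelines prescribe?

Base offense level for battery: 12.
A1 applies: 12 + 3 = 15.
A3 applies: 15 − 1 = 14.
A4 applies (level before this adjustment is 14 < 19, so +1): 14 + 1 = 15.
A5 applies (level before this adjustment is 15 ≥ 12, so +3): 15 + 3 = 18.
Final offense level: 18.
Level 18 falls in the 18 band.
Fine table: Level 18 → $112,000–$124,000.

$112,000–$124,000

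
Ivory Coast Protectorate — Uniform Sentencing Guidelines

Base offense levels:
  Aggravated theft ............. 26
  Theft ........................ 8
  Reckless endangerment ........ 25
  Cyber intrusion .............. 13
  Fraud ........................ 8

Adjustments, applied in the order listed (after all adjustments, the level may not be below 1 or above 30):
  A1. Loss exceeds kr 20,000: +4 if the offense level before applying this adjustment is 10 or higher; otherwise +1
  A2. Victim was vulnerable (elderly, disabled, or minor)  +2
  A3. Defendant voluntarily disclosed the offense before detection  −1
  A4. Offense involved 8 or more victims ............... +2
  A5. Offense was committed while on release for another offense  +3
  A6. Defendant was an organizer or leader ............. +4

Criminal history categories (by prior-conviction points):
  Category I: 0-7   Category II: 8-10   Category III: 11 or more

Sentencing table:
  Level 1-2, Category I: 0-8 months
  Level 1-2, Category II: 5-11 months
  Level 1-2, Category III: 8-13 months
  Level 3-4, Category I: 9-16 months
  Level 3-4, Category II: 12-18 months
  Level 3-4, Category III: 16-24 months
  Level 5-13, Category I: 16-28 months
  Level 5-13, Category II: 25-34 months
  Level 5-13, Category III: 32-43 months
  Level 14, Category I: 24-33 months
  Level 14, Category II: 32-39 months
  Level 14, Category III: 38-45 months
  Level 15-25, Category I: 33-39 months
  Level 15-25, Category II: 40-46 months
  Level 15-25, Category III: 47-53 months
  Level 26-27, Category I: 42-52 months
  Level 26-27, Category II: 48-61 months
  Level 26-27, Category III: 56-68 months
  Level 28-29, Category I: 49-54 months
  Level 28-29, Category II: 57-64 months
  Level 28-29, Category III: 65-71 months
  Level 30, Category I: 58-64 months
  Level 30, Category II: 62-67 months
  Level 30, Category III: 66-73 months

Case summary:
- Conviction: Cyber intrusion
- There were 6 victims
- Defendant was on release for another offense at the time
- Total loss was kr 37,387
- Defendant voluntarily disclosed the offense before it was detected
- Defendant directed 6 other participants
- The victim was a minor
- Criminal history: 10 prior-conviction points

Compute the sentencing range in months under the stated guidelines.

40-46 months

Base offense level for cyber intrusion: 13.
A1 applies (level before this adjustment is 13 ≥ 10, so +4): 13 + 4 = 17.
A2 applies: 17 + 2 = 19.
A3 applies: 19 − 1 = 18.
A4 does not apply.
A5 applies: 18 + 3 = 21.
A6 applies: 21 + 4 = 25.
Final offense level: 25.
Criminal history: 10 prior points → Category II (8-10).
Level 25 falls in the 15-25 band.
Grid: Level 15-25 × Category II = 40-46 months.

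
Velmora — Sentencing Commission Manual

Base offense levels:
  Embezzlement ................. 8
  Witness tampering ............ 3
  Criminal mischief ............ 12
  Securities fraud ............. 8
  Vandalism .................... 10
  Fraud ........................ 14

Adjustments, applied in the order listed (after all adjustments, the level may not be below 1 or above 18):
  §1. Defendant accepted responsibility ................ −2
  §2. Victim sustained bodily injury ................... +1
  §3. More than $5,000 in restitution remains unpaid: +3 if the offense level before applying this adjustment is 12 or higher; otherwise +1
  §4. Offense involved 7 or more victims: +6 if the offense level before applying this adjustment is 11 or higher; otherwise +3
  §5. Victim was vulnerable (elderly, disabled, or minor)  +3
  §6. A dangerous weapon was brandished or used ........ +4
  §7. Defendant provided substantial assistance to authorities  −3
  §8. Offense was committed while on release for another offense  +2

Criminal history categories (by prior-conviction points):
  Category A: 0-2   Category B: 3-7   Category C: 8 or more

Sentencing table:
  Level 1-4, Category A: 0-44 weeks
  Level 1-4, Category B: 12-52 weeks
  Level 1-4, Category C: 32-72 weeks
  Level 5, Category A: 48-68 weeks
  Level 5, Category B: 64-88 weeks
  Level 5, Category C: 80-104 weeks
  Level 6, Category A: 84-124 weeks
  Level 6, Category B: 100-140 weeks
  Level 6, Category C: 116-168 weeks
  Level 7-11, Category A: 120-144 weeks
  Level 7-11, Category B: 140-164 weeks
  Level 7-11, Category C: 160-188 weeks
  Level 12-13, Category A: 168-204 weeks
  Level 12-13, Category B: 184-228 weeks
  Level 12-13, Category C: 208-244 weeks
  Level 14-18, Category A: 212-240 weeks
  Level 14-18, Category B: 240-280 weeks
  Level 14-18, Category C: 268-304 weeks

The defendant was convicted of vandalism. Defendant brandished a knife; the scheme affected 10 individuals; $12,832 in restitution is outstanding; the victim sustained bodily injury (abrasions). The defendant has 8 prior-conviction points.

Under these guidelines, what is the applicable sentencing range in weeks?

268-304 weeks

Base offense level for vandalism: 10.
§1 does not apply.
§2 applies: 10 + 1 = 11.
§3 applies (level before this adjustment is 11 < 12, so +1): 11 + 1 = 12.
§4 applies (level before this adjustment is 12 ≥ 11, so +6): 12 + 6 = 18.
§5 does not apply.
§6 applies: 18 + 4 = 22.
§7 does not apply.
Level 22 exceeds the maximum of 18; capped at 18.
Final offense level: 18.
Criminal history: 8 prior points → Category C (8+).
Level 18 falls in the 14-18 band.
Grid: Level 14-18 × Category C = 268-304 weeks.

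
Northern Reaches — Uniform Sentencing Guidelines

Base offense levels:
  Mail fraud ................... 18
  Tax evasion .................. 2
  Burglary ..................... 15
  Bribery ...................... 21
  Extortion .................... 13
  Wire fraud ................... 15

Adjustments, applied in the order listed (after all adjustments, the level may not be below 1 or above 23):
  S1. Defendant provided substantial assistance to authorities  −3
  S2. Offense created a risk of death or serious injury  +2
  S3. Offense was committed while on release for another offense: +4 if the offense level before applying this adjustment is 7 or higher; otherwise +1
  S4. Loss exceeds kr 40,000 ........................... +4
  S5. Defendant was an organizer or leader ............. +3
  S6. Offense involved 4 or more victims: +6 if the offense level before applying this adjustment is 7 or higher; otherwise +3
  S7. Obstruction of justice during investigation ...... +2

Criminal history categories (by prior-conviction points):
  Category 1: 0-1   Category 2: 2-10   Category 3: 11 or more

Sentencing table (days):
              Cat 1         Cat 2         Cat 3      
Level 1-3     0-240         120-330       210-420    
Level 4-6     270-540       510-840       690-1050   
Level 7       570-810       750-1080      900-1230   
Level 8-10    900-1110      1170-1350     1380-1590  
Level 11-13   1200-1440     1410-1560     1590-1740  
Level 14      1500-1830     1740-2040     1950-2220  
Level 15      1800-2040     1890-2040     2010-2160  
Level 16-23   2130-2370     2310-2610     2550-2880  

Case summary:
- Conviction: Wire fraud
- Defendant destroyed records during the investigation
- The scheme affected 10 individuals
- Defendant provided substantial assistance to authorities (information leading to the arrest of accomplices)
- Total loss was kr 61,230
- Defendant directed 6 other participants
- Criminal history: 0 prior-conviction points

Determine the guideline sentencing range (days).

Base offense level for wire fraud: 15.
S1 applies: 15 − 3 = 12.
S4 applies: 12 + 4 = 16.
S5 applies: 16 + 3 = 19.
S6 applies (level before this adjustment is 19 ≥ 7, so +6): 19 + 6 = 25.
S7 applies: 25 + 2 = 27.
Level 27 exceeds the maximum of 23; capped at 23.
Final offense level: 23.
Criminal history: 0 prior points → Category 1 (0-1).
Level 23 falls in the 16-23 band.
Grid: Level 16-23 × Category 1 = 2130-2370 days.

2130-2370 days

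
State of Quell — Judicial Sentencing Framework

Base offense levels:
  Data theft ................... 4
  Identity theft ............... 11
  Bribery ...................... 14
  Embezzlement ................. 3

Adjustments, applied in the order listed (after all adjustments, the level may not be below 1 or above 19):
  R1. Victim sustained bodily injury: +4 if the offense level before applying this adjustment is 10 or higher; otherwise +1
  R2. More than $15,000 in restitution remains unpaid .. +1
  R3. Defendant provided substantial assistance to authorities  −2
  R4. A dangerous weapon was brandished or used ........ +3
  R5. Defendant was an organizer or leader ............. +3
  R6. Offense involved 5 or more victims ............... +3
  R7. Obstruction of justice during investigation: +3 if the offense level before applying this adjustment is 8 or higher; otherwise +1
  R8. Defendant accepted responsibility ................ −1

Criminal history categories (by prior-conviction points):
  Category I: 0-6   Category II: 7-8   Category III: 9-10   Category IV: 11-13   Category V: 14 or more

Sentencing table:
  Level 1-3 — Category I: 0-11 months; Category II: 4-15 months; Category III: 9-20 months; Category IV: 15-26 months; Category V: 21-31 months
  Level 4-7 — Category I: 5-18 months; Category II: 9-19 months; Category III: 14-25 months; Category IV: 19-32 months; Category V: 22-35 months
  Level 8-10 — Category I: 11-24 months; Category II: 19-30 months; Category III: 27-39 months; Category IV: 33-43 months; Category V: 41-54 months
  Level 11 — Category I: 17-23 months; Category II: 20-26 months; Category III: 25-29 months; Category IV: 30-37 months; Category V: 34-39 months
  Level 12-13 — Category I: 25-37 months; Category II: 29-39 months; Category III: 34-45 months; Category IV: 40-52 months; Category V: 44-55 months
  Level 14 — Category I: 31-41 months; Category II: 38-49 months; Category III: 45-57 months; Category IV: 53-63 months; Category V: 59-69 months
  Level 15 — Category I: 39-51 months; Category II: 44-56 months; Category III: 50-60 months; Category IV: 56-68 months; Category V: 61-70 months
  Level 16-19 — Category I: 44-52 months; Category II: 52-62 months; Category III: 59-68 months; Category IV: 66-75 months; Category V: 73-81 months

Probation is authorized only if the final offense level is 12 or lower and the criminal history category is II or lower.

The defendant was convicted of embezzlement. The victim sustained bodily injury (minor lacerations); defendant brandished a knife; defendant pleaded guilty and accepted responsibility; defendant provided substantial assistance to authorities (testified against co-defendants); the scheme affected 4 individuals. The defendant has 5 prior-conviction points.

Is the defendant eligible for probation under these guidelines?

Yes

Base offense level for embezzlement: 3.
R1 applies (level before this adjustment is 3 < 10, so +1): 3 + 1 = 4.
R3 applies: 4 − 2 = 2.
R4 applies: 2 + 3 = 5.
R5 does not apply.
R6 does not apply.
R7 does not apply.
R8 applies: 5 − 1 = 4.
Final offense level: 4.
Criminal history: 5 prior points → Category I (0-6).
Level 4 falls in the 4-7 band.
Grid: Level 4-7 × Category I = 5-18 months.
Probation check: level 4 ≤ 12 and category I ≤ II → eligible.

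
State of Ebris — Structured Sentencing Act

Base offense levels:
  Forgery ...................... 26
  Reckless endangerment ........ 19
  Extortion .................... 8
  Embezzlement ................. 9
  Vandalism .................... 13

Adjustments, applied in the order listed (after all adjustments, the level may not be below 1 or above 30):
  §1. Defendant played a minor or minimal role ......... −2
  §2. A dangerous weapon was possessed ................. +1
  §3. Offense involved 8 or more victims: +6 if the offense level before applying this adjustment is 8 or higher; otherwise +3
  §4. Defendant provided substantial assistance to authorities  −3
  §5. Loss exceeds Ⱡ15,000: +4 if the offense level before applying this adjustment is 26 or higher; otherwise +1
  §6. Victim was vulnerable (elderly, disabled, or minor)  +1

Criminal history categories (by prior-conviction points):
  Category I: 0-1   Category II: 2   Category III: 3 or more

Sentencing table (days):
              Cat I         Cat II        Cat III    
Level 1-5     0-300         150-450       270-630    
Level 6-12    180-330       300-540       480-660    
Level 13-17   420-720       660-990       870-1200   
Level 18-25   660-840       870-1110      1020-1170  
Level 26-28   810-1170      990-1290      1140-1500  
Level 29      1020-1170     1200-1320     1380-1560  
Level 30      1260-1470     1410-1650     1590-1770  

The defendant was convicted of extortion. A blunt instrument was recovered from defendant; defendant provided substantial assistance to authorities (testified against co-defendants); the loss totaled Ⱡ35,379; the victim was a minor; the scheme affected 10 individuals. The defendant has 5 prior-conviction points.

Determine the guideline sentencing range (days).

Base offense level for extortion: 8.
§2 applies: 8 + 1 = 9.
§3 applies (level before this adjustment is 9 ≥ 8, so +6): 9 + 6 = 15.
§4 applies: 15 − 3 = 12.
§5 applies (level before this adjustment is 12 < 26, so +1): 12 + 1 = 13.
§6 applies: 13 + 1 = 14.
Final offense level: 14.
Criminal history: 5 prior points → Category III (3+).
Level 14 falls in the 13-17 band.
Grid: Level 13-17 × Category III = 870-1200 days.

870-1200 days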